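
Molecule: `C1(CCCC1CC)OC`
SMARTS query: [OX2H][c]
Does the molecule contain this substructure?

No

The pattern [OX2H][c] describes a hydroxyl oxygen attached to an aromatic carbon — a phenol.
The closest candidate here is a methoxy ether (-OCH3), but the oxygen has H0, not H1. No other fragment satisfies the full query, so there is no match.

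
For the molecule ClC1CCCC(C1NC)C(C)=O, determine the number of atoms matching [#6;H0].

The query [#6;H0] means: any carbon with no attached hydrogen.
Check the 12 heavy atoms by environment: 3× C (H2) → no; 3× C (H1) → no; 1× Cl (H0) → no; 1× N (H1) → no; 2× C (H3) → no; 1× C (H0) → match; 1× O (H0) → no.
That gives 1 matching atom.

1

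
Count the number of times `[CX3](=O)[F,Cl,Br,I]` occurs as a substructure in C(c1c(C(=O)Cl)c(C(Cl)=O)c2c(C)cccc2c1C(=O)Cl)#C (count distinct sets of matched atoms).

3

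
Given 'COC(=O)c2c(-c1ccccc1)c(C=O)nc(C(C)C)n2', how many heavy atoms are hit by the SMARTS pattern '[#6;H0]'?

6

Check the 21 heavy atoms by environment: 2× n (aromatic, H0) → no; 5× c (aromatic, H0) → match; 2× C (H1) → no; 3× C (H3) → no; 3× O (H0) → no; 5× c (aromatic, H1) → no; 1× C (H0) → match.
Summing the matching environments: 5 + 1 = 6 matching atoms.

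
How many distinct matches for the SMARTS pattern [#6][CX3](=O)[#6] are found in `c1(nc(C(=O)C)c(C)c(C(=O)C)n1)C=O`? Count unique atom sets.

[#6][CX3](=O)[#6] is the SMARTS for a ketone: a carbonyl carbon (no H) flanked by two carbons.
The molecule carries 2 separate instances of an acetyl/ketone group (-C(=O)CH3) meeting every constraint; each maps to a distinct set of atoms, giving 2 matches.

2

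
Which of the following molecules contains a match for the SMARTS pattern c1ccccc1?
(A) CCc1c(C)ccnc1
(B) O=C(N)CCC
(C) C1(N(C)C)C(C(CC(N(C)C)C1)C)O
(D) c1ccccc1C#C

c1ccccc1 describes six aromatic carbons in a ring (a benzene ring).
(A) has a methyl group (-CH3) but no six-membered all-carbon aromatic ring is present.
(B) has a methyl group (-CH3) but no six-membered all-carbon aromatic ring is present.
(C) has a methyl group (-CH3) but no six-membered all-carbon aromatic ring is present.
(D) contains the required atom environment, so the pattern matches.
So the answer is (D).

D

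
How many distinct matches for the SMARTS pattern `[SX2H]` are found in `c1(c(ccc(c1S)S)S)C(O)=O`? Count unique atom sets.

[SX2H] is the SMARTS for a thiol: an aliphatic sulfur with two connections, one being H.
The molecule carries 3 separate instances of a thiol (-SH) meeting every constraint; each maps to a distinct set of atoms, giving 3 matches.

3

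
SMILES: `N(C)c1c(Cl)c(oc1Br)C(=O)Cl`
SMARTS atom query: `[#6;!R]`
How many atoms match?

The query [#6;!R] means: carbon not in any ring.
Check the 12 heavy atoms by environment: 1× o (aromatic, in 5-ring) → no; 4× c (aromatic, in 5-ring) → no; 2× C (acyclic) → match; 1× O (acyclic) → no; 2× Cl (acyclic) → no; 1× Br (acyclic) → no; 1× N (acyclic) → no.
That gives 2 matching atoms.

2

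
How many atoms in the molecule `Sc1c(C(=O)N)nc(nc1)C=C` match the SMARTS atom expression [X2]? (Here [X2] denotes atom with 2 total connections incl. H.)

3

Check the 12 heavy atoms by environment: 2× n (aromatic, X2) → match; 4× c (aromatic, X3) → no; 1× S (X2) → match; 3× C (X3) → no; 1× O (X1) → no; 1× N (X3) → no.
Summing the matching environments: 2 + 1 = 3 matching atoms.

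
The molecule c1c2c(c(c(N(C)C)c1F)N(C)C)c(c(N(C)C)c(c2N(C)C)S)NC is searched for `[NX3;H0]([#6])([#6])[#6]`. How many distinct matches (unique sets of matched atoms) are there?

4

[NX3;H0]([#6])([#6])[#6] is the SMARTS for a tertiary amine: a trivalent nitrogen with no H, bonded to three carbons.
The molecule carries 4 separate instances of a dimethylamino group (-N(CH3)2) meeting every constraint; each maps to a distinct set of atoms, giving 4 matches.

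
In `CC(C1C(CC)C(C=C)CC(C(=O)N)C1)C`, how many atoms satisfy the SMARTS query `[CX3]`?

The query [CX3] means: C with X3: aliphatic carbon with exactly 3 total connections.
Check the 16 heavy atoms by environment: 11× C (X4) → no; 3× C (X3) → match; 1× O (X1) → no; 1× N (X3) → no.
That gives 3 matching atoms.

3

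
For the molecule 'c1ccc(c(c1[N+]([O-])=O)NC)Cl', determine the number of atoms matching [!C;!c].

5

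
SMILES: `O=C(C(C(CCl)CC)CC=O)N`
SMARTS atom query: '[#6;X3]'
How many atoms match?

2

The query [#6;X3] means: any carbon (aromatic or not) with three total connections.
Check the 12 heavy atoms by environment: 6× C (X4) → no; 1× Cl (X1) → no; 2× C (X3) → match; 2× O (X1) → no; 1× N (X3) → no.
That gives 2 matching atoms.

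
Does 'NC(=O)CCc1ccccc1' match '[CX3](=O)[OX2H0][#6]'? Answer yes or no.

No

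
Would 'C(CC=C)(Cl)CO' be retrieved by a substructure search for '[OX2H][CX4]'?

Yes

The pattern [OX2H][CX4] describes a hydroxyl oxygen bound to an sp3 (X4) carbon — an aliphatic alcohol.
The molecule carries a hydroxyl group (-OH), whose atoms satisfy every constraint of the query, so the pattern matches.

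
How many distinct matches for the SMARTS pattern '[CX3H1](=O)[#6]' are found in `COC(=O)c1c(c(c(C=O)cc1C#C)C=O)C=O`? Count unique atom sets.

3

[CX3H1](=O)[#6] is the SMARTS for an aldehyde: an sp2 carbon with one H, double-bonded to O and single-bonded to carbon.
The molecule carries 3 separate instances of an aldehyde (-CHO) meeting every constraint; each maps to a distinct set of atoms, giving 3 matches.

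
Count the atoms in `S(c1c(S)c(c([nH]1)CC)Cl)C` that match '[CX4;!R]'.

3

Check the 11 heavy atoms by environment: 1× n (aromatic, X3, in 5-ring) → no; 4× c (aromatic, X3, in 5-ring) → no; 2× S (X2, acyclic) → no; 1× Cl (X1, acyclic) → no; 3× C (X4, acyclic) → match.
That gives 3 matching atoms.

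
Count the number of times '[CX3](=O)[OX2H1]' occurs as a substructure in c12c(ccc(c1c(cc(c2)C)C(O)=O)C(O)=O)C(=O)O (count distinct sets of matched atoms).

3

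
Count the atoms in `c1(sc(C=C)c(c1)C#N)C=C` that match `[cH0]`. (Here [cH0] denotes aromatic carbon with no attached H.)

3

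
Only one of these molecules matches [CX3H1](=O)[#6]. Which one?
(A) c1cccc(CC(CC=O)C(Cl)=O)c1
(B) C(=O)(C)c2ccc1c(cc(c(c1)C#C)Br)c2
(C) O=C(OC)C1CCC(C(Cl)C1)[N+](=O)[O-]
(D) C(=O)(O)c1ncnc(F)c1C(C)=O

A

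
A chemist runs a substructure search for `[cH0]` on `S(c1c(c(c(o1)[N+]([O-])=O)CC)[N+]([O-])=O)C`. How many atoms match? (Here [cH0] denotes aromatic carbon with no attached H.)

Check the 15 heavy atoms by environment: 1× o (aromatic, H0) → no; 4× c (aromatic, H0) → match; 2× N (charge +1, H0) → no; 2× O (charge -1, H0) → no; 2× O (H0) → no; 1× S (H0) → no; 2× C (H3) → no; 1× C (H2) → no.
That gives 4 matching atoms.

4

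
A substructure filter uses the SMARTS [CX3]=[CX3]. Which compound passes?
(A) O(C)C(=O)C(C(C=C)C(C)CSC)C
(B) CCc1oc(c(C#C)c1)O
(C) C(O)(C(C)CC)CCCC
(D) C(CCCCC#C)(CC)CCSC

[CX3]=[CX3] describes a non-aromatic C=C double bond between two sp2 carbons (an alkene).
(A) contains a vinyl group (-CH=CH2), which satisfies every atom and bond constraint.
(B) has an ethyl group (-CH2CH3) but its C-C bond is a single bond between CX4 carbons, not CX3=CX3.
(C) has an ethyl group (-CH2CH3) but its C-C bond is a single bond between CX4 carbons, not CX3=CX3.
(D) has an ethynyl group (-C#CH) but the C-C bond is a triple bond, not a double bond.
So the answer is (A).

A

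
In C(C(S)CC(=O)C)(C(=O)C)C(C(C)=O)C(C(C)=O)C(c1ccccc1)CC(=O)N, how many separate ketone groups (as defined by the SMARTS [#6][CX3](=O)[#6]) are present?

[#6][CX3](=O)[#6] is the SMARTS for a ketone: a carbonyl carbon (no H) flanked by two carbons.
The molecule carries 4 separate instances of an acetyl/ketone group (-C(=O)CH3) meeting every constraint; each maps to a distinct set of atoms, giving 4 matches.

4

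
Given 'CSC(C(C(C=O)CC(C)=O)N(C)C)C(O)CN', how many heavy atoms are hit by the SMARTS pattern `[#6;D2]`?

3

The query [#6;D2] means: any carbon bonded to exactly two heavy atoms.
Check the 18 heavy atoms by environment: 3× C (D2) → match; 5× C (D3) → no; 3× O (D1) → no; 4× C (D1) → no; 1× N (D3) → no; 1× S (D2) → no; 1× N (D1) → no.
That gives 3 matching atoms.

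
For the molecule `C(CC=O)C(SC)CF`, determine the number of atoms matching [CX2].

Check the 9 heavy atoms by environment: 5× C (X4) → no; 1× S (X2) → no; 1× F (X1) → no; 1× C (X3) → no; 1× O (X1) → no.
No environment satisfies the query, so 0 matching atoms.

0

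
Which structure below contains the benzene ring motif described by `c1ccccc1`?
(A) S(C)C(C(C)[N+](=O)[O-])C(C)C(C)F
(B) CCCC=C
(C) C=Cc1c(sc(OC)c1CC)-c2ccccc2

C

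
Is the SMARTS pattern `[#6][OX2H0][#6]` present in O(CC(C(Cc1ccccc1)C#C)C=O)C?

Yes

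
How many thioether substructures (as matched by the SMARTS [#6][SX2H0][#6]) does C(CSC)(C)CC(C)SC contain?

2

[#6][SX2H0][#6] is the SMARTS for a thioether: an aliphatic sulfur bridging two carbons with no H on the sulfur.
The molecule carries 2 separate instances of a methylthio ether (-SCH3) meeting every constraint; each maps to a distinct set of atoms, giving 2 matches.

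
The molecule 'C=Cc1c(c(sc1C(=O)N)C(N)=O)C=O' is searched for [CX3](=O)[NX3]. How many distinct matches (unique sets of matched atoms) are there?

2

[CX3](=O)[NX3] is the SMARTS for an amide: a carbonyl carbon bonded to a trivalent nitrogen.
The molecule carries 2 separate instances of a primary amide (-C(=O)NH2) meeting every constraint; each maps to a distinct set of atoms, giving 2 matches.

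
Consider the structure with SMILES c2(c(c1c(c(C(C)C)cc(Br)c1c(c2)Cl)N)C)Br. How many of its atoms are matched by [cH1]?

2

The query [cH1] means: aromatic carbon bearing exactly one hydrogen.
Check the 18 heavy atoms by environment: 8× c (aromatic, H0) → no; 2× c (aromatic, H1) → match; 3× C (H3) → no; 2× Br (H0) → no; 1× Cl (H0) → no; 1× C (H1) → no; 1× N (H2) → no.
That gives 2 matching atoms.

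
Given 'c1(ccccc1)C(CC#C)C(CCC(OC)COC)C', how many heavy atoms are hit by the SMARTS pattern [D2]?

12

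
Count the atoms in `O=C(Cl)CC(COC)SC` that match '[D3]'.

2

The query [D3] means: atom with exactly three heavy-atom neighbours.
Check the 10 heavy atoms by environment: 2× C (D2) → no; 2× C (D3) → match; 1× O (D1) → no; 1× Cl (D1) → no; 1× O (D2) → no; 2× C (D1) → no; 1× S (D2) → no.
That gives 2 matching atoms.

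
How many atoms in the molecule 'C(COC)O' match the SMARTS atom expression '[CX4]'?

3

Check the 5 heavy atoms by environment: 3× C (X4) → match; 2× O (X2) → no.
That gives 3 matching atoms.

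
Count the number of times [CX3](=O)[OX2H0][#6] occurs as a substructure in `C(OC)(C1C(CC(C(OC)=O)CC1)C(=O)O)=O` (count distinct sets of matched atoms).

2

[CX3](=O)[OX2H0][#6] is the SMARTS for an ester: a carbonyl carbon bonded to an oxygen that is itself bonded to carbon (no H on that O).
The molecule carries 2 separate instances of a methyl-ester group (-C(=O)OCH3) meeting every constraint; each maps to a distinct set of atoms, giving 2 matches.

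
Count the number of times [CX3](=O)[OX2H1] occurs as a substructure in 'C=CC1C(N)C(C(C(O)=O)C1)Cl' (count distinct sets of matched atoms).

1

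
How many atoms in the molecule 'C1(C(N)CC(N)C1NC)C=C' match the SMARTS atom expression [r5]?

5

The query [r5] means: r5 matches atoms in a five-membered ring.
Check the 11 heavy atoms by environment: 5× C (in 5-ring) → match; 3× C (acyclic) → no; 3× N (acyclic) → no.
That gives 5 matching atoms.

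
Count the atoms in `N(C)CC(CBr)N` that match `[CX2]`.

The query [CX2] means: C with X2: aliphatic carbon with exactly 2 total connections.
Check the 7 heavy atoms by environment: 4× C (X4) → no; 1× Br (X1) → no; 2× N (X3) → no.
No environment satisfies the query, so 0 matching atoms.

0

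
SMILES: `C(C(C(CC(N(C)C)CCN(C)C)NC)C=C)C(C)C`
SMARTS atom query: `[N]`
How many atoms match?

3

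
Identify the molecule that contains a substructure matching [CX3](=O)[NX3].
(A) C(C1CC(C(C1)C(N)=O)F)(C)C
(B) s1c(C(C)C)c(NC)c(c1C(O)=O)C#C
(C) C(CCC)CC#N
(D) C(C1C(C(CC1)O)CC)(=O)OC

A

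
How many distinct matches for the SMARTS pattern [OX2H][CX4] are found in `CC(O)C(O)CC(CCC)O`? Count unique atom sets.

[OX2H][CX4] is the SMARTS for an aliphatic alcohol: a hydroxyl oxygen bound to an sp3 (X4) carbon.
The molecule carries 3 separate instances of a hydroxyl group (-OH) meeting every constraint; each maps to a distinct set of atoms, giving 3 matches.

3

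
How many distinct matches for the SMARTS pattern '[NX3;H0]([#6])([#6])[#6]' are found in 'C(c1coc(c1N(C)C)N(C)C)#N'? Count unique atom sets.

2

[NX3;H0]([#6])([#6])[#6] is the SMARTS for a tertiary amine: a trivalent nitrogen with no H, bonded to three carbons.
The molecule carries 2 separate instances of a dimethylamino group (-N(CH3)2) meeting every constraint; each maps to a distinct set of atoms, giving 2 matches.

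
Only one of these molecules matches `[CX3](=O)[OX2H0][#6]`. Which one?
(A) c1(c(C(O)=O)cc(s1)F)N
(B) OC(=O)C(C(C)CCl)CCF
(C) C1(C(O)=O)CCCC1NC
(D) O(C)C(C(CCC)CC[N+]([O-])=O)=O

[CX3](=O)[OX2H0][#6] describes a carbonyl carbon bonded to an oxygen that is itself bonded to carbon (no H on that O) (an ester).
(A) has a carboxylic acid group (-C(=O)OH) but the singly-bonded O carries H (OX2H1, not H0).
(B) has a carboxylic acid group (-C(=O)OH) but the singly-bonded O carries H (OX2H1, not H0).
(C) has a carboxylic acid group (-C(=O)OH) but the singly-bonded O carries H (OX2H1, not H0).
(D) contains a methyl-ester group (-C(=O)OCH3), which satisfies every atom and bond constraint.
So the answer is (D).

D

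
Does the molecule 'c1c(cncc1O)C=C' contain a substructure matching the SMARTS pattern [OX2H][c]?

Yes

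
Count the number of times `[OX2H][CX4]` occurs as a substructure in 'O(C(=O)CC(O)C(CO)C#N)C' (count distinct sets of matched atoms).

2

[OX2H][CX4] is the SMARTS for an aliphatic alcohol: a hydroxyl oxygen bound to an sp3 (X4) carbon.
The molecule carries 2 separate instances of a hydroxyl group (-OH) meeting every constraint; each maps to a distinct set of atoms, giving 2 matches.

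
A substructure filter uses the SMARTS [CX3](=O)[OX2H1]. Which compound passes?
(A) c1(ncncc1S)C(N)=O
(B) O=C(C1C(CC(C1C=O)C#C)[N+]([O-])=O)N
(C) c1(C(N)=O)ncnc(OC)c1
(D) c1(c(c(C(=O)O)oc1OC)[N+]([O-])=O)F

[CX3](=O)[OX2H1] describes an sp2 carbon double-bonded to O and single-bonded to an -OH oxygen (a carboxylic acid).
(A) has a primary amide (-C(=O)NH2) but the carbonyl is bonded to N, not to an -OH oxygen.
(B) has an aldehyde (-CHO) but there is no singly-bonded oxygen on the carbonyl carbon.
(C) has a primary amide (-C(=O)NH2) but the carbonyl is bonded to N, not to an -OH oxygen.
(D) contains a carboxylic acid group (-C(=O)OH), which satisfies every atom and bond constraint.
So the answer is (D).

D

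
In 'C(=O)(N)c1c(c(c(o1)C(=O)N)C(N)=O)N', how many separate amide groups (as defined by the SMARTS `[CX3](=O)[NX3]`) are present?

3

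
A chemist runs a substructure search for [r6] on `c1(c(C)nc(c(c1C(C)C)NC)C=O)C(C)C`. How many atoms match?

The query [r6] means: r6 matches atoms in a six-membered ring.
Check the 17 heavy atoms by environment: 1× n (aromatic, in 6-ring) → match; 5× c (aromatic, in 6-ring) → match; 9× C (acyclic) → no; 1× O (acyclic) → no; 1× N (acyclic) → no.
Summing the matching environments: 1 + 5 = 6 matching atoms.

6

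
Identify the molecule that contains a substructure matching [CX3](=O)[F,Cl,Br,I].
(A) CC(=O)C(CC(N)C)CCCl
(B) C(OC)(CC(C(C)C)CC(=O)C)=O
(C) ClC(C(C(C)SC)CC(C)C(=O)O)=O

C

[CX3](=O)[F,Cl,Br,I] describes a carbonyl carbon bonded to a halogen (an acyl halide).
(A) has a chloro substituent but the Cl is not on a carbonyl carbon.
(B) has a methyl-ester group (-C(=O)OCH3) but the carbonyl is bonded to -O-C, not to a halogen.
(C) contains an acyl chloride (-C(=O)Cl), which satisfies every atom and bond constraint.
So the answer is (C).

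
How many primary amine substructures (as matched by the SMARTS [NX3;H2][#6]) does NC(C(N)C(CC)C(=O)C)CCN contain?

3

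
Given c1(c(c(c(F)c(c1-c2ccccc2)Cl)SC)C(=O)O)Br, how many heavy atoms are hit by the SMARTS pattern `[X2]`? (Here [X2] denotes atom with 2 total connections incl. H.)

The query [X2] means: any atom with exactly two total connections (bonds + H).
Check the 20 heavy atoms by environment: 12× c (aromatic, X3) → no; 1× F (X1) → no; 1× S (X2) → match; 1× C (X4) → no; 1× Cl (X1) → no; 1× C (X3) → no; 1× O (X1) → no; 1× O (X2) → match; 1× Br (X1) → no.
Summing the matching environments: 1 + 1 = 2 matching atoms.

2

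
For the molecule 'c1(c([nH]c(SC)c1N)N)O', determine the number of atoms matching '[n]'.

The query [n] means: lowercase n matches aromatic nitrogen only.
Check the 10 heavy atoms by environment: 1× n (aromatic) → match; 4× c (aromatic) → no; 2× N → no; 1× O → no; 1× S → no; 1× C → no.
That gives 1 matching atom.

1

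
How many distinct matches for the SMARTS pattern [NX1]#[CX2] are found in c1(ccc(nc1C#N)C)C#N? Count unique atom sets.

2

[NX1]#[CX2] is the SMARTS for a nitrile: a nitrogen triple-bonded to a two-connected carbon.
The molecule carries 2 separate instances of a nitrile (-C#N) meeting every constraint; each maps to a distinct set of atoms, giving 2 matches.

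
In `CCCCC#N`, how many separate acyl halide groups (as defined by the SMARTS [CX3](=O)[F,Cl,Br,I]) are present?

[CX3](=O)[F,Cl,Br,I] is the SMARTS for an acyl halide: a carbonyl carbon bonded to a halogen.
No fragment in the molecule satisfies every constraint, giving 0 matches.

0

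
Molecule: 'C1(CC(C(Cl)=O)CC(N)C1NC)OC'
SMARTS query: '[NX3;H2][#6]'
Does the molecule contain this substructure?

Yes

The pattern [NX3;H2][#6] describes a trivalent nitrogen with two H attached to carbon — a primary amine.
The molecule carries a primary amino group (-NH2), whose atoms satisfy every constraint of the query, so the pattern matches.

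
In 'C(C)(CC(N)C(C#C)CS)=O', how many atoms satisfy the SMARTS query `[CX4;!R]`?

5

The query [CX4;!R] means: aliphatic carbon with four total connections, not in a ring.
Check the 11 heavy atoms by environment: 5× C (X4, acyclic) → match; 1× S (X2, acyclic) → no; 1× C (X3, acyclic) → no; 1× O (X1, acyclic) → no; 1× N (X3, acyclic) → no; 2× C (X2, acyclic) → no.
That gives 5 matching atoms.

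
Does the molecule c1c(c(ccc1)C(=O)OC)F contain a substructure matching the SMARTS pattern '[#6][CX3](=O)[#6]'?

No

The pattern [#6][CX3](=O)[#6] describes a carbonyl carbon (no H) flanked by two carbons — a ketone.
The closest candidate here is a methyl-ester group (-C(=O)OCH3), but one neighbour of the carbonyl carbon is O, not C. No other fragment satisfies the full query, so there is no match.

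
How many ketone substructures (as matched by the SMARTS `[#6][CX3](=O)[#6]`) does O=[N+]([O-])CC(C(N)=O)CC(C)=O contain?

1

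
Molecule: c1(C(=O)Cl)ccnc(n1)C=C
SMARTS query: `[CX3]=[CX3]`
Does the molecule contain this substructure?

Yes

The pattern [CX3]=[CX3] describes a non-aromatic C=C double bond between two sp2 carbons — an alkene.
The molecule carries a vinyl group (-CH=CH2), whose atoms satisfy every constraint of the query, so the pattern matches.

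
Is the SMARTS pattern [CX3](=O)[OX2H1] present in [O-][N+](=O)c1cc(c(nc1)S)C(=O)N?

No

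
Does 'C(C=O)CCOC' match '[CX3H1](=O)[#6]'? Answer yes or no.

The pattern [CX3H1](=O)[#6] describes an sp2 carbon with one H, double-bonded to O and single-bonded to carbon — an aldehyde.
The molecule carries an aldehyde (-CHO), whose atoms satisfy every constraint of the query, so the pattern matches.

Yes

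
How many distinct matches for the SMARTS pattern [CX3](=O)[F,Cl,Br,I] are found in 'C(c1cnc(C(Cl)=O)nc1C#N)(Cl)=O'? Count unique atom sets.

2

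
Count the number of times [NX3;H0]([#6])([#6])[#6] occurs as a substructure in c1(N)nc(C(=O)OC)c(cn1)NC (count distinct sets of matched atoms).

[NX3;H0]([#6])([#6])[#6] is the SMARTS for a tertiary amine: a trivalent nitrogen with no H, bonded to three carbons.
The molecule has an N-methylamino group (-NHCH3), but the nitrogen still has one H (H1), not H0; nothing else fits, so there are 0 matches.

0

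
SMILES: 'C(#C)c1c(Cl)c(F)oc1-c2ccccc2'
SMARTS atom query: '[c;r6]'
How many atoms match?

The query [c;r6] means: aromatic carbon that belongs to a six-membered ring.
Check the 15 heavy atoms by environment: 1× o (aromatic, in 5-ring) → no; 4× c (aromatic, in 5-ring) → no; 1× F (acyclic) → no; 2× C (acyclic) → no; 6× c (aromatic, in 6-ring) → match; 1× Cl (acyclic) → no.
That gives 6 matching atoms.

6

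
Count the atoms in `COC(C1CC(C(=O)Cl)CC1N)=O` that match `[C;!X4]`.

2

The query [C;!X4] means: aliphatic carbon that does not have four total connections.
Check the 13 heavy atoms by environment: 6× C (X4) → no; 2× C (X3) → match; 2× O (X1) → no; 1× Cl (X1) → no; 1× O (X2) → no; 1× N (X3) → no.
That gives 2 matching atoms.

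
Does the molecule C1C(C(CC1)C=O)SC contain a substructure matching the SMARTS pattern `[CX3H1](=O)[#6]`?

The pattern [CX3H1](=O)[#6] describes an sp2 carbon with one H, double-bonded to O and single-bonded to carbon — an aldehyde.
The molecule carries an aldehyde (-CHO), whose atoms satisfy every constraint of the query, so the pattern matches.

Yes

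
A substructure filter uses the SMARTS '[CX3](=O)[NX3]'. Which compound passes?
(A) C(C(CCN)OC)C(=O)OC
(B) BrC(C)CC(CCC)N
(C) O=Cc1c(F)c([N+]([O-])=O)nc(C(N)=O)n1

C

[CX3](=O)[NX3] describes a carbonyl carbon bonded to a trivalent nitrogen (an amide).
(A) has a primary amino group (-NH2) but the -NH2 is not attached to a carbonyl carbon.
(B) has a primary amino group (-NH2) but the -NH2 is not attached to a carbonyl carbon.
(C) contains a primary amide (-C(=O)NH2), which satisfies every atom and bond constraint.
So the answer is (C).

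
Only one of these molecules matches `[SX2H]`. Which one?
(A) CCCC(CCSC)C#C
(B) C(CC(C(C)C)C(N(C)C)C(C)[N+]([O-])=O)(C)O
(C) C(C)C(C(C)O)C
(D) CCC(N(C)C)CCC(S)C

[SX2H] describes an aliphatic sulfur with two connections, one being H (a thiol).
(A) has a methylthio ether (-SCH3) but the sulfur has H0 (bonded to two carbons), not H1.
(B) has a hydroxyl group (-OH) but it is an -OH, not an -SH.
(C) has a hydroxyl group (-OH) but it is an -OH, not an -SH.
(D) contains a thiol (-SH), which satisfies every atom and bond constraint.
So the answer is (D).

D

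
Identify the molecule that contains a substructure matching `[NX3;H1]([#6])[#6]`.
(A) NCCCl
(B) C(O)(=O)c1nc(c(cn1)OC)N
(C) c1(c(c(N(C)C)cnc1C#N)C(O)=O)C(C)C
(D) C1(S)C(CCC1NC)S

[NX3;H1]([#6])[#6] describes a trivalent nitrogen with one H, bonded to two carbons (a secondary amine).
(A) has a primary amino group (-NH2) but the nitrogen has H2 and only one carbon neighbour.
(B) has a primary amino group (-NH2) but the nitrogen has H2 and only one carbon neighbour.
(C) has a dimethylamino group (-N(CH3)2) but the nitrogen has H0, not H1.
(D) contains an N-methylamino group (-NHCH3), which satisfies every atom and bond constraint.
So the answer is (D).

D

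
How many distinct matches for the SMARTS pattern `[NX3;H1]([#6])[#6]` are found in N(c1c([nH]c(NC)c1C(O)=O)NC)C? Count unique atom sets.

[NX3;H1]([#6])[#6] is the SMARTS for a secondary amine: a trivalent nitrogen with one H, bonded to two carbons.
The molecule carries 3 separate instances of an N-methylamino group (-NHCH3) meeting every constraint; each maps to a distinct set of atoms, giving 3 matches.

3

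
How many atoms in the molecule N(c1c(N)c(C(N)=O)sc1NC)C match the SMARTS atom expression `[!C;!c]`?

6

Check the 13 heavy atoms by environment: 1× s (aromatic) → match; 4× c (aromatic) → no; 4× N → match; 3× C → no; 1× O → match.
Summing the matching environments: 1 + 4 + 1 = 6 matching atoms.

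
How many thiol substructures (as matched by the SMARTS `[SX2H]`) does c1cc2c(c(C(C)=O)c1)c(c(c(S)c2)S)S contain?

3

[SX2H] is the SMARTS for a thiol: an aliphatic sulfur with two connections, one being H.
The molecule carries 3 separate instances of a thiol (-SH) meeting every constraint; each maps to a distinct set of atoms, giving 3 matches.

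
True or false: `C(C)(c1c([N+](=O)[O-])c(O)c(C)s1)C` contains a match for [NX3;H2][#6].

The pattern [NX3;H2][#6] describes a trivalent nitrogen with two H attached to carbon — a primary amine.
The closest candidate here is a nitro group (-[N+](=O)[O-]), but the nitrogen is [N+] with no H, not NX3H2. No other fragment satisfies the full query, so there is no match.

False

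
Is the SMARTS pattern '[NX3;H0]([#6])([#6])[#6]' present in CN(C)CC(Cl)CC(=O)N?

The pattern [NX3;H0]([#6])([#6])[#6] describes a trivalent nitrogen with no H, bonded to three carbons — a tertiary amine.
The molecule carries a dimethylamino group (-N(CH3)2), whose atoms satisfy every constraint of the query, so the pattern matches.

Yes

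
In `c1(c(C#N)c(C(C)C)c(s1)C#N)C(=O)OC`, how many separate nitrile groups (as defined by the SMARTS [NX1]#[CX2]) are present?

2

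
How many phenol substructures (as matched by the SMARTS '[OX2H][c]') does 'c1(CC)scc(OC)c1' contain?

0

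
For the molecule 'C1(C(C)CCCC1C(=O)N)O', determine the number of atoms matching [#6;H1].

3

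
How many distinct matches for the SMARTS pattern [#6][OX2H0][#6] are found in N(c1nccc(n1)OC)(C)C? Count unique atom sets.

[#6][OX2H0][#6] is the SMARTS for an ether: an aliphatic oxygen bridging two carbons with no H on the oxygen.
Exactly one fragment in the molecule meets all constraints, giving 1 match.

1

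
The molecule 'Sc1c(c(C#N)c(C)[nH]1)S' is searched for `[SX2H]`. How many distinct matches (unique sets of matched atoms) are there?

2

[SX2H] is the SMARTS for a thiol: an aliphatic sulfur with two connections, one being H.
The molecule carries 2 separate instances of a thiol (-SH) meeting every constraint; each maps to a distinct set of atoms, giving 2 matches.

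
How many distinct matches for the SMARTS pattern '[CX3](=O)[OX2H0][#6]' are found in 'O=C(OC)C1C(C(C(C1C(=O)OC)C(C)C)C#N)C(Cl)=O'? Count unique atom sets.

[CX3](=O)[OX2H0][#6] is the SMARTS for an ester: a carbonyl carbon bonded to an oxygen that is itself bonded to carbon (no H on that O).
The molecule carries 2 separate instances of a methyl-ester group (-C(=O)OCH3) meeting every constraint; each maps to a distinct set of atoms, giving 2 matches.

2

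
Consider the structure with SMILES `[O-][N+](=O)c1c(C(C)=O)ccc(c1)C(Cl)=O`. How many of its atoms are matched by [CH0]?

2

Check the 15 heavy atoms by environment: 3× c (aromatic, H1) → no; 3× c (aromatic, H0) → no; 2× C (H0) → match; 3× O (H0) → no; 1× Cl (H0) → no; 1× C (H3) → no; 1× N (charge +1, H0) → no; 1× O (charge -1, H0) → no.
That gives 2 matching atoms.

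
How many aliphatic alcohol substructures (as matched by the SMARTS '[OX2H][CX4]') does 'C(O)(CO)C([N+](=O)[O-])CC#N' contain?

2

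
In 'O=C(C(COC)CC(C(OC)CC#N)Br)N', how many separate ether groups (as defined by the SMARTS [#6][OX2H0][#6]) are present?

2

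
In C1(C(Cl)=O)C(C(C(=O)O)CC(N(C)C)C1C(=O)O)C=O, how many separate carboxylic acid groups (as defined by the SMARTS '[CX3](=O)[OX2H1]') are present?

[CX3](=O)[OX2H1] is the SMARTS for a carboxylic acid: an sp2 carbon double-bonded to O and single-bonded to an -OH oxygen.
The molecule carries 2 separate instances of a carboxylic acid group (-C(=O)OH) meeting every constraint; each maps to a distinct set of atoms, giving 2 matches.

2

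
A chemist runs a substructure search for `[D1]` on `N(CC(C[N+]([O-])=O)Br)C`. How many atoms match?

4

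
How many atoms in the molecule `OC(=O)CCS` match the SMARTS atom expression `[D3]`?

1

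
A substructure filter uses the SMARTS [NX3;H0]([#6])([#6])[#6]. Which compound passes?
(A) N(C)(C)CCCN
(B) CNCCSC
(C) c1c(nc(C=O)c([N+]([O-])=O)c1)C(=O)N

[NX3;H0]([#6])([#6])[#6] describes a trivalent nitrogen with no H, bonded to three carbons (a tertiary amine).
(A) contains a dimethylamino group (-N(CH3)2), which satisfies every atom and bond constraint.
(B) has an N-methylamino group (-NHCH3) but the nitrogen still has one H (H1), not H0.
(C) has a primary amide (-C(=O)NH2) but the amide nitrogen has H2 and only one carbon neighbour.
So the answer is (A).

A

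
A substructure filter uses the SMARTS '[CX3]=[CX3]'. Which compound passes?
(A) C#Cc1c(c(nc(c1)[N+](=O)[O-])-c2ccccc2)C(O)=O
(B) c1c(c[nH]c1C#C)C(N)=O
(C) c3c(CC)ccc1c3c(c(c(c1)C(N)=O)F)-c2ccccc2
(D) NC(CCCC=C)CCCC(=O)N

D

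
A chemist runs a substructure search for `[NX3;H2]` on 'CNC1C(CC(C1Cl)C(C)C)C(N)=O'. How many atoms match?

1

The query [NX3;H2] means: aliphatic N with 3 total connections, two of them H — an -NH2 nitrogen (amine or amide).
Check the 14 heavy atoms by environment: 5× C (H1, X4) → no; 1× C (H2, X4) → no; 1× Cl (H0, X1) → no; 1× N (H1, X3) → no; 3× C (H3, X4) → no; 1× C (H0, X3) → no; 1× O (H0, X1) → no; 1× N (H2, X3) → match.
That gives 1 matching atom.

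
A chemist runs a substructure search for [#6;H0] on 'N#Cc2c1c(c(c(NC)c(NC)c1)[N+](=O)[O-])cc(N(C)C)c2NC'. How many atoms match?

9

The query [#6;H0] means: any carbon with no attached hydrogen.
Check the 24 heavy atoms by environment: 8× c (aromatic, H0) → match; 2× c (aromatic, H1) → no; 3× N (H1) → no; 5× C (H3) → no; 1× N (charge +1, H0) → no; 1× O (charge -1, H0) → no; 1× O (H0) → no; 2× N (H0) → no; 1× C (H0) → match.
Summing the matching environments: 8 + 1 = 9 matching atoms.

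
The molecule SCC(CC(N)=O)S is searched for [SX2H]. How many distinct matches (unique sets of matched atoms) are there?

2

[SX2H] is the SMARTS for a thiol: an aliphatic sulfur with two connections, one being H.
The molecule carries 2 separate instances of a thiol (-SH) meeting every constraint; each maps to a distinct set of atoms, giving 2 matches.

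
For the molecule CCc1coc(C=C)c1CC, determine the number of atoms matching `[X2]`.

1

The query [X2] means: any atom with exactly two total connections (bonds + H).
Check the 11 heavy atoms by environment: 1× o (aromatic, X2) → match; 4× c (aromatic, X3) → no; 4× C (X4) → no; 2× C (X3) → no.
That gives 1 matching atom.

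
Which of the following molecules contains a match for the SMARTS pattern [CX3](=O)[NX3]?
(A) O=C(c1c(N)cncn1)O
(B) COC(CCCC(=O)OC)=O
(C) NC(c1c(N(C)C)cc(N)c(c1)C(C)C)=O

C

[CX3](=O)[NX3] describes a carbonyl carbon bonded to a trivalent nitrogen (an amide).
(A) has a carboxylic acid group (-C(=O)OH) but the carbonyl is bonded to O, not to an NX3 nitrogen.
(B) has a methyl-ester group (-C(=O)OCH3) but the carbonyl is bonded to O, not to an NX3 nitrogen.
(C) contains a primary amide (-C(=O)NH2), which satisfies every atom and bond constraint.
So the answer is (C).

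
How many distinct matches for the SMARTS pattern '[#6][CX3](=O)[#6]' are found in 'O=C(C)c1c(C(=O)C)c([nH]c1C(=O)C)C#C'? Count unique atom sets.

[#6][CX3](=O)[#6] is the SMARTS for a ketone: a carbonyl carbon (no H) flanked by two carbons.
The molecule carries 3 separate instances of an acetyl/ketone group (-C(=O)CH3) meeting every constraint; each maps to a distinct set of atoms, giving 3 matches.

3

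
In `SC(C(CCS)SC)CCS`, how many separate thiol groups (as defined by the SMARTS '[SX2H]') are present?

[SX2H] is the SMARTS for a thiol: an aliphatic sulfur with two connections, one being H.
The molecule carries 3 separate instances of a thiol (-SH) meeting every constraint; each maps to a distinct set of atoms, giving 3 matches.

3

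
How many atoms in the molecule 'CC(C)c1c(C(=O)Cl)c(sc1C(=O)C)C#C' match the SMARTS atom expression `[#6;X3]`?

6

The query [#6;X3] means: any carbon (aromatic or not) with three total connections.
Check the 16 heavy atoms by environment: 1× s (aromatic, X2) → no; 4× c (aromatic, X3) → match; 2× C (X2) → no; 4× C (X4) → no; 2× C (X3) → match; 2× O (X1) → no; 1× Cl (X1) → no.
Summing the matching environments: 4 + 2 = 6 matching atoms.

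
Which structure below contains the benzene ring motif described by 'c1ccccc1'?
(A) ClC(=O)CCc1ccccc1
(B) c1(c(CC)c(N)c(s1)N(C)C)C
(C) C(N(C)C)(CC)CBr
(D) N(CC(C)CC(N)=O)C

A

c1ccccc1 describes six aromatic carbons in a ring (a benzene ring).
(A) contains a phenyl ring, which satisfies every atom and bond constraint.
(B) has a methyl group (-CH3) but no six-membered all-carbon aromatic ring is present.
(C) has a methyl group (-CH3) but no six-membered all-carbon aromatic ring is present.
(D) has a methyl group (-CH3) but no six-membered all-carbon aromatic ring is present.
So the answer is (A).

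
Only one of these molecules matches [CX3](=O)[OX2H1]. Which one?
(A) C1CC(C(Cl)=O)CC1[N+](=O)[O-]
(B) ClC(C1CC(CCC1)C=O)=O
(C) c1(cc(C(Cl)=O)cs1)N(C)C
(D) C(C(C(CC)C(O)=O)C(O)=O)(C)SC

D

[CX3](=O)[OX2H1] describes an sp2 carbon double-bonded to O and single-bonded to an -OH oxygen (a carboxylic acid).
(A) has an acyl chloride (-C(=O)Cl) but the carbonyl is bonded to Cl, not to an -OH oxygen.
(B) has an aldehyde (-CHO) but there is no singly-bonded oxygen on the carbonyl carbon.
(C) has an acyl chloride (-C(=O)Cl) but the carbonyl is bonded to Cl, not to an -OH oxygen.
(D) contains a carboxylic acid group (-C(=O)OH), which satisfies every atom and bond constraint.
So the answer is (D).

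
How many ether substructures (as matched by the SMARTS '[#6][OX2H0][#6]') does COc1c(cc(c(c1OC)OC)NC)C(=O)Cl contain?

[#6][OX2H0][#6] is the SMARTS for an ether: an aliphatic oxygen bridging two carbons with no H on the oxygen.
The molecule carries 3 separate instances of a methoxy ether (-OCH3) meeting every constraint; each maps to a distinct set of atoms, giving 3 matches.

3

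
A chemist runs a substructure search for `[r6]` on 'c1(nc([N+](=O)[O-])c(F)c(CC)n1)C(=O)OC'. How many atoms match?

6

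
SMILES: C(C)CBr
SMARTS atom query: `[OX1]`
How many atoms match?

The query [OX1] means: aliphatic oxygen with one total connection — typically a carbonyl =O or an oxide.
Check the 4 heavy atoms by environment: 3× C (X4) → no; 1× Br (X1) → no.
No environment satisfies the query, so 0 matching atoms.

0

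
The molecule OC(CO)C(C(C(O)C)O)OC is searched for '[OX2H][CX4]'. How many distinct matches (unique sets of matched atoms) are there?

[OX2H][CX4] is the SMARTS for an aliphatic alcohol: a hydroxyl oxygen bound to an sp3 (X4) carbon.
The molecule carries 4 separate instances of a hydroxyl group (-OH) meeting every constraint; each maps to a distinct set of atoms, giving 4 matches.

4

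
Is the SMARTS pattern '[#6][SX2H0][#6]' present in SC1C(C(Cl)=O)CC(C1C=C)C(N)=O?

The pattern [#6][SX2H0][#6] describes an aliphatic sulfur bridging two carbons with no H on the sulfur — a thioether.
The closest candidate here is a thiol (-SH), but the sulfur has H1, not H0 bridging two carbons. No other fragment satisfies the full query, so there is no match.

No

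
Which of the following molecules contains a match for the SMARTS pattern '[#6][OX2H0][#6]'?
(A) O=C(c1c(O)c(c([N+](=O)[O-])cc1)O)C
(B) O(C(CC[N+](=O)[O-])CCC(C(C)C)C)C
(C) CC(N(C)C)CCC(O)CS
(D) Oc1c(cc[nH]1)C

B

[#6][OX2H0][#6] describes an aliphatic oxygen bridging two carbons with no H on the oxygen (an ether).
(A) has a hydroxyl group (-OH) but the oxygen has H1, not H0 bridging two carbons.
(B) contains a methoxy ether (-OCH3), which satisfies every atom and bond constraint.
(C) has a hydroxyl group (-OH) but the oxygen has H1, not H0 bridging two carbons.
(D) has a hydroxyl group (-OH) but the oxygen has H1, not H0 bridging two carbons.
So the answer is (B).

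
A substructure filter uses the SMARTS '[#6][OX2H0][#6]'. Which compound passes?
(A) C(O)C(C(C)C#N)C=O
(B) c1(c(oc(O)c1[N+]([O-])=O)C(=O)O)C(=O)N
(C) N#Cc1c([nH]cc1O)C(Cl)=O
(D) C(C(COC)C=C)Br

D

[#6][OX2H0][#6] describes an aliphatic oxygen bridging two carbons with no H on the oxygen (an ether).
(A) has a hydroxyl group (-OH) but the oxygen has H1, not H0 bridging two carbons.
(B) has a carboxylic acid group (-C(=O)OH) but the -OH oxygen has H1; the =O is OX1, not OX2.
(C) has a hydroxyl group (-OH) but the oxygen has H1, not H0 bridging two carbons.
(D) contains a methoxy ether (-OCH3), which satisfies every atom and bond constraint.
So the answer is (D).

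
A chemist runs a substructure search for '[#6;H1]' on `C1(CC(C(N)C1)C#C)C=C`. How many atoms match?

5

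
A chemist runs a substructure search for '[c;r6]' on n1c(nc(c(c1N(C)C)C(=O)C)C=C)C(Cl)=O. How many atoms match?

Check the 17 heavy atoms by environment: 2× n (aromatic, in 6-ring) → no; 4× c (aromatic, in 6-ring) → match; 7× C (acyclic) → no; 2× O (acyclic) → no; 1× Cl (acyclic) → no; 1× N (acyclic) → no.
That gives 4 matching atoms.

4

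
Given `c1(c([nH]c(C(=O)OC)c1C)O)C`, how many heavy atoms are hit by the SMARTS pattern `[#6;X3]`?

The query [#6;X3] means: any carbon (aromatic or not) with three total connections.
Check the 12 heavy atoms by environment: 1× n (aromatic, X3) → no; 4× c (aromatic, X3) → match; 2× O (X2) → no; 3× C (X4) → no; 1× C (X3) → match; 1× O (X1) → no.
Summing the matching environments: 4 + 1 = 5 matching atoms.

5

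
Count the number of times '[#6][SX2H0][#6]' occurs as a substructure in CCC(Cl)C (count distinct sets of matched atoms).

0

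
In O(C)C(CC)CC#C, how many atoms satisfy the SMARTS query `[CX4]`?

5

Check the 8 heavy atoms by environment: 5× C (X4) → match; 2× C (X2) → no; 1× O (X2) → no.
That gives 5 matching atoms.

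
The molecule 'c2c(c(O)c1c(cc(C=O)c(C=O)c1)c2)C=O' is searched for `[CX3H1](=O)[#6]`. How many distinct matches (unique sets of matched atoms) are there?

3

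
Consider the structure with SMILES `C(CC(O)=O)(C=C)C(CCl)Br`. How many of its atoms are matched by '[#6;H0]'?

1

The query [#6;H0] means: any carbon with no attached hydrogen.
Check the 11 heavy atoms by environment: 3× C (H2) → no; 3× C (H1) → no; 1× C (H0) → match; 1× O (H0) → no; 1× O (H1) → no; 1× Br (H0) → no; 1× Cl (H0) → no.
That gives 1 matching atom.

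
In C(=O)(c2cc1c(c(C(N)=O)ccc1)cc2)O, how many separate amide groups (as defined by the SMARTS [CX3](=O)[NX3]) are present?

1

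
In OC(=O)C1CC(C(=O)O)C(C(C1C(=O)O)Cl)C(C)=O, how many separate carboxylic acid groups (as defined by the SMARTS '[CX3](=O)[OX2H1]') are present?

3

[CX3](=O)[OX2H1] is the SMARTS for a carboxylic acid: an sp2 carbon double-bonded to O and single-bonded to an -OH oxygen.
The molecule carries 3 separate instances of a carboxylic acid group (-C(=O)OH) meeting every constraint; each maps to a distinct set of atoms, giving 3 matches.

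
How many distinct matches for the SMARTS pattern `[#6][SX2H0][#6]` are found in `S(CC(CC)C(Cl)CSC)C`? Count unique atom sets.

[#6][SX2H0][#6] is the SMARTS for a thioether: an aliphatic sulfur bridging two carbons with no H on the sulfur.
The molecule carries 2 separate instances of a methylthio ether (-SCH3) meeting every constraint; each maps to a distinct set of atoms, giving 2 matches.

2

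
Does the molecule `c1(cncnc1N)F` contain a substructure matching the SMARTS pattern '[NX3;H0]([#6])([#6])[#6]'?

No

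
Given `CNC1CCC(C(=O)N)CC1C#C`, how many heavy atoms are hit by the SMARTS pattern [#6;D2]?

4

The query [#6;D2] means: any carbon bonded to exactly two heavy atoms.
Check the 13 heavy atoms by environment: 4× C (D2) → match; 4× C (D3) → no; 2× C (D1) → no; 1× N (D2) → no; 1× O (D1) → no; 1× N (D1) → no.
That gives 4 matching atoms.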